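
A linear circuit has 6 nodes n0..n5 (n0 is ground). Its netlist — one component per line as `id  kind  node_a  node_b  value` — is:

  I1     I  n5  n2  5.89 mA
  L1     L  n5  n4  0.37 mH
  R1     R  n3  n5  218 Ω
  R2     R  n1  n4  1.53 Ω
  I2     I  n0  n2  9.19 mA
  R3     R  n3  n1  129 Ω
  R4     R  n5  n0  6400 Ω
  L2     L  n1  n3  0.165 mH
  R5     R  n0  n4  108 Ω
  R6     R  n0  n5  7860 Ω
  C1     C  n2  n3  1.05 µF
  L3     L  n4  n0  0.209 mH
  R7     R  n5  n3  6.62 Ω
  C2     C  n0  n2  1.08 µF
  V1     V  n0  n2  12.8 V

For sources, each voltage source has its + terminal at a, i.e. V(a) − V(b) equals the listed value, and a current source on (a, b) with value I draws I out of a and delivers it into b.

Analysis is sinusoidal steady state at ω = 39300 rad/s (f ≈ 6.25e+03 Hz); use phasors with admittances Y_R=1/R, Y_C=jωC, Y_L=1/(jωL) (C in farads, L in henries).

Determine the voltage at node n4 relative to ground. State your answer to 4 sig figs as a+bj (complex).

MNA unknowns: 5 node voltages V₁..V_5 plus 1 source current (V1)
I1: z[5]−=0.00589, z[2]+=0.00589
L1: Y=0.000-0.06877j on G[5,4]
R1: Y=0.004587+0.000j on G[3,5]
R2: Y=0.6536+0.000j on G[1,4]
I2: z[0]−=0.00919, z[2]+=0.00919
R3: Y=0.007752+0.000j on G[3,1]
R4: Y=0.0001563+0.000j on G[5,0]
L2: Y=0.000-0.1542j on G[1,3]
R5: Y=0.009259+0.000j on G[0,4]
R6: Y=0.0001272+0.000j on G[0,5]
C1: Y=0.000+0.04126j on G[2,3]
L3: Y=0.000-0.1217j on G[4,0]
R7: Y=0.1511+0.000j on G[5,3]
C2: Y=0.000+0.04244j on G[0,2]
V1: row V0−V2=12.8, i_V1 at 0,2
solve → V1=8.303-3.560j, V2=-12.80+0.000j, V3=13.08-4.972j, V4=8.580-2.417j, V5=13.23-2.911j
aux → i_V1=-0.2203-1.611j

8.580-2.417j V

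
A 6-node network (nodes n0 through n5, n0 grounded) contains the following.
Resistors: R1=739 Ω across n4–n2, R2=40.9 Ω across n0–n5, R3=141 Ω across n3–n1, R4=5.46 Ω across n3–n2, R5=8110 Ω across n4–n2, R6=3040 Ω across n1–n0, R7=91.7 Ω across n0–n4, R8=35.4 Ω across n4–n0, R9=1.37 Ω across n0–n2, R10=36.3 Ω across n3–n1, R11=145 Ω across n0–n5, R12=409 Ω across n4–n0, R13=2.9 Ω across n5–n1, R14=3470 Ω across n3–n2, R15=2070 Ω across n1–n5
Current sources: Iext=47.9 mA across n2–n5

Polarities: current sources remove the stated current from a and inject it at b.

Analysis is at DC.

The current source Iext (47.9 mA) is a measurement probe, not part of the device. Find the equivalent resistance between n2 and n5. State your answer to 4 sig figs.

Element admittances at DC:
  Y(R1) = 0.001353 S between n4,n2
  Y(R2) = 0.02445 S between n0,n5
  Y(R3) = 0.007092 S between n3,n1
  Y(R4) = 0.1832 S between n3,n2
  Y(R5) = 0.0001233 S between n4,n2
  Y(R6) = 0.0003289 S between n1,n0
  Y(R7) = 0.01091 S between n0,n4
  Y(R8) = 0.02825 S between n4,n0
  Y(R9) = 0.7299 S between n0,n2
  Y(R10) = 0.02755 S between n3,n1
  Y(R11) = 0.006897 S between n0,n5
  Y(R12) = 0.002445 S between n4,n0
  Y(R13) = 0.3448 S between n5,n1
  Y(R14) = 0.0002882 S between n3,n2
  Y(R15) = 0.0004831 S between n1,n5
  Iext: injects 0.0479 A into n5 (from n2)
Assemble and solve the 5×5 MNA system:
  V(n1)=0.7371  V(n2)=-0.03474  V(n3)=0.08785  V(n4)=-0.001191  V(n5)=0.8029

R_eq = 17.49 Ω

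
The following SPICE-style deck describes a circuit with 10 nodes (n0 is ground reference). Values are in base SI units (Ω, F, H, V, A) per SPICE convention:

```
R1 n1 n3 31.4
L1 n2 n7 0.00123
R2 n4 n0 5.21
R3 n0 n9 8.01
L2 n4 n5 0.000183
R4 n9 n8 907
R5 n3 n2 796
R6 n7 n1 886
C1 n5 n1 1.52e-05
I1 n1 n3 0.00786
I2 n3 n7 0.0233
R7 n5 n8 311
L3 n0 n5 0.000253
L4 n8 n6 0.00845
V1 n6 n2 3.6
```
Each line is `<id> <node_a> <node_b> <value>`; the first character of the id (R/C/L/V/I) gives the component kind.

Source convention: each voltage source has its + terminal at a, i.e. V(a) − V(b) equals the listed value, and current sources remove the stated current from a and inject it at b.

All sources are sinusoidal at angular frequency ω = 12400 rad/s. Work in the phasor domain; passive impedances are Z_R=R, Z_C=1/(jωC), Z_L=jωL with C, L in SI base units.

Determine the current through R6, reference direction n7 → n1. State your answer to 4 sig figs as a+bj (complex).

0.001484+0.001746j A

Element admittances at ω=12400 rad/s:
  Y(R1) = 0.03185+0.000j S between n1,n3
  Y(L1) = 0.000-0.06557j S between n2,n7
  Y(R2) = 0.1919+0.000j S between n4,n0
  Y(R3) = 0.1248+0.000j S between n0,n9
  Y(L2) = 0.000-0.4407j S between n4,n5
  Y(R4) = 0.001103+0.000j S between n9,n8
  Y(R5) = 0.001256+0.000j S between n3,n2
  Y(R6) = 0.001129+0.000j S between n7,n1
  Y(C1) = 0.000+0.1885j S between n5,n1
  I1: injects 0.00786 A into n3 (from n1)
  I2: injects 0.0233 A into n7 (from n3)
  Y(R7) = 0.003215+0.000j S between n5,n8
  Y(L3) = 0.000-0.3188j S between n0,n5
  Y(L4) = 0.000-0.009544j S between n8,n6
  V1: constraint V(n6)−V(n2) = 3.6
Assemble and solve the 10×10 MNA system:
  V(n1)=0.01071+0.09420j  V(n2)=1.298+1.308j  V(n3)=-0.4068+0.1403j  V(n4)=-0.009059-0.006241j  V(n5)=-0.006341-0.01019j  V(n6)=4.898+1.308j  V(n7)=1.325+1.641j  V(n8)=4.562-0.7533j  V(n9)=0.03993-0.006595j
  i(V1)=-0.01967+0.003213j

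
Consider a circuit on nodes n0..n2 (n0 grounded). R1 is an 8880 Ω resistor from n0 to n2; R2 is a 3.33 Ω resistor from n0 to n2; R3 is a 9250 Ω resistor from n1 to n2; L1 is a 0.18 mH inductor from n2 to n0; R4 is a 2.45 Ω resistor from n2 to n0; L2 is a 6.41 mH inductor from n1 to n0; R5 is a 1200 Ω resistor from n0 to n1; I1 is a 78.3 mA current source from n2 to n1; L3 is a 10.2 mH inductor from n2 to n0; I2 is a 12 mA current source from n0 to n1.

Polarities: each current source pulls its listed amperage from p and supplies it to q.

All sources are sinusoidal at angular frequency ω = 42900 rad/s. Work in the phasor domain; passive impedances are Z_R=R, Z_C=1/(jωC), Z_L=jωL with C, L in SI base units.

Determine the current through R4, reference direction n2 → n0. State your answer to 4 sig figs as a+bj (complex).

Apply KCL at each of the 2 non-ground nodes and solve the resulting linear system.
Node n1: branches {R3, L2, R5, I1, I2} → V_1 = 6.024+23.27j
Node n2: branches {R1, R2, R3, L1, R4, I1, L3} → V_2 = -0.1065-0.01626j

-0.04349-0.006638j A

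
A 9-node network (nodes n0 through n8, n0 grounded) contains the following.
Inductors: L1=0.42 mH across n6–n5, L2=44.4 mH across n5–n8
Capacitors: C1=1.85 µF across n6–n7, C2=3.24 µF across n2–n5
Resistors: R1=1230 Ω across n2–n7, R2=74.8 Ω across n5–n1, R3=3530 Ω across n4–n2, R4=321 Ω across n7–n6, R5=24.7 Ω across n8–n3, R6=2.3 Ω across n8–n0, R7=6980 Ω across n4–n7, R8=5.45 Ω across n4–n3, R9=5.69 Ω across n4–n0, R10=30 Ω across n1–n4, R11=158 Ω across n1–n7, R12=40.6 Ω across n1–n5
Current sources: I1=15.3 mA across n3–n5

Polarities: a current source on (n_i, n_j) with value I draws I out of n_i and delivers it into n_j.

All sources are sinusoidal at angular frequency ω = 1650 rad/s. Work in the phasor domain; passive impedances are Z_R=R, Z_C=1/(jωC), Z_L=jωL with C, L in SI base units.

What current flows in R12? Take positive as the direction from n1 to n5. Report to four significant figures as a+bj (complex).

Apply KCL at each of the 8 non-ground nodes and solve the resulting linear system.
Node n1: branches {R2, R10, R11, R12} → V_1 = 0.2740+0.2347j
Node n2: branches {R1, R3, C2} → V_2 = 0.4775+0.4410j
Node n3: branches {R5, R8, I1} → V_3 = -0.07769+0.02330j
Node n4: branches {R3, R7, R8, R9, R10} → V_4 = -0.01256+0.03123j
Node n5: branches {L1, R2, C2, L2, R12, I1} → V_5 = 0.5137+0.3946j
Node n6: branches {L1, C1, R4} → V_6 = 0.5142+0.3944j
Node n7: branches {C1, R1, R4, R7, R11} → V_7 = 0.3437+0.3459j
Node n8: branches {R5, R6, L2} → V_8 = 0.005079-0.01262j

-0.005905-0.003940j A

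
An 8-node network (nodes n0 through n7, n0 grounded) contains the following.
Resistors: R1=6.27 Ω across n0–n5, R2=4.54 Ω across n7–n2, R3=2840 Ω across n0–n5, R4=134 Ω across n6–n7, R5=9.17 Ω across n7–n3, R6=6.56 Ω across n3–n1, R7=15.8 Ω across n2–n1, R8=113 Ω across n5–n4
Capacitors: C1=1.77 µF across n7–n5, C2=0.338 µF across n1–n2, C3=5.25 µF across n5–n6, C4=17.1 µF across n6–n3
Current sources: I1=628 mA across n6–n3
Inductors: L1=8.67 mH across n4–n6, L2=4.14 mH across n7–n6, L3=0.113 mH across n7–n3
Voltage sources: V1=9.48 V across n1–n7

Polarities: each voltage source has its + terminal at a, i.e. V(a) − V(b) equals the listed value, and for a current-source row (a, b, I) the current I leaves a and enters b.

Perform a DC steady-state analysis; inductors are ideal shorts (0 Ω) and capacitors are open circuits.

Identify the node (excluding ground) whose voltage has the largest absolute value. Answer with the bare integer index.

MNA unknowns: 7 node voltages V₁..V_7 plus 4 source currents (L1, L2, L3, V1)
R1: Y=0.1595 on G[0,5]
C1: Y=0.000 on G[7,5]
C2: Y=0.000 on G[1,2]
I1: z[6]−=0.628, z[3]+=0.628
C3: Y=0.000 on G[5,6]
L1: row V4−V6=0, i_L1 at 4,6
L2: row V7−V6=0, i_L2 at 7,6
R2: Y=0.2203 on G[7,2]
R3: Y=0.0003521 on G[0,5]
R4: Y=0.007463 on G[6,7]
R5: Y=0.1091 on G[7,3]
R6: Y=0.1524 on G[3,1]
C4: Y=0.000 on G[6,3]
L3: row V7−V3=0, i_L3 at 7,3
R7: Y=0.06329 on G[2,1]
R8: Y=0.008850 on G[5,4]
V1: row V1−V7=9.48, i_V1 at 1,7
solve → V1=9.480, V2=2.116, V3=0.000, V4=0.000, V5=0.000, V6=0.000, V7=0.000
aux → i_L1=0.000, i_L2=0.6280, i_L3=-2.073, i_V1=-1.911

1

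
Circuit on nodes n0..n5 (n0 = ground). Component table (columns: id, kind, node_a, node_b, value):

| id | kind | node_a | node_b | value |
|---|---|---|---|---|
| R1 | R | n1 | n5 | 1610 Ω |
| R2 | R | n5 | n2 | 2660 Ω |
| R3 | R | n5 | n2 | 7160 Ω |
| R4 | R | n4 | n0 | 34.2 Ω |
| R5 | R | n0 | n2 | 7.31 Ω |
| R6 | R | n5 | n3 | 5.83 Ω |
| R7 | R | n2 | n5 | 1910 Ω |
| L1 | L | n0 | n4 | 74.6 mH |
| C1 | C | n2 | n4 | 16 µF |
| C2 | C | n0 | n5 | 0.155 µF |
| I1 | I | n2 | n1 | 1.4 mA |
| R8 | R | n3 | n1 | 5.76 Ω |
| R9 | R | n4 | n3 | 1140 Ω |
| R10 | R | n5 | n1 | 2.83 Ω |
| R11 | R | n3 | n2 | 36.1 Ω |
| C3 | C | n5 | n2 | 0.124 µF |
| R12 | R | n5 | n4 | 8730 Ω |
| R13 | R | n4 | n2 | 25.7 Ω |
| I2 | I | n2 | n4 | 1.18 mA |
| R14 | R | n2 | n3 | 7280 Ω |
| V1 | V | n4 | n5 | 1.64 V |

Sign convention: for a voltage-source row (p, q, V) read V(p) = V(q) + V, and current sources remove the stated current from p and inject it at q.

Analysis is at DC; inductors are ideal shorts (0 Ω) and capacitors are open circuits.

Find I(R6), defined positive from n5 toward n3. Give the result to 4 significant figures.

-0.02234 A

Apply KCL at each of the 5 non-ground nodes and solve the resulting linear system.
Node n1: branches {R1, I1, R8, R10} → V_1 = -1.594
Node n2: branches {R2, R3, R5, R7, C1, I1, R11, C3, R13, I2, R14} → V_2 = -0.2264
Node n3: branches {R6, R8, R9, R11, R14} → V_3 = -1.510
Node n4: branches {R4, L1, C1, R9, R12, R13, I2, V1} → V_4 = 0.000
Node n5: branches {R1, R2, R3, R6, R7, C2, R10, C3, R12, V1} → V_5 = -1.640
Source currents: i(L1)=-0.03097, i(V1)=-0.04011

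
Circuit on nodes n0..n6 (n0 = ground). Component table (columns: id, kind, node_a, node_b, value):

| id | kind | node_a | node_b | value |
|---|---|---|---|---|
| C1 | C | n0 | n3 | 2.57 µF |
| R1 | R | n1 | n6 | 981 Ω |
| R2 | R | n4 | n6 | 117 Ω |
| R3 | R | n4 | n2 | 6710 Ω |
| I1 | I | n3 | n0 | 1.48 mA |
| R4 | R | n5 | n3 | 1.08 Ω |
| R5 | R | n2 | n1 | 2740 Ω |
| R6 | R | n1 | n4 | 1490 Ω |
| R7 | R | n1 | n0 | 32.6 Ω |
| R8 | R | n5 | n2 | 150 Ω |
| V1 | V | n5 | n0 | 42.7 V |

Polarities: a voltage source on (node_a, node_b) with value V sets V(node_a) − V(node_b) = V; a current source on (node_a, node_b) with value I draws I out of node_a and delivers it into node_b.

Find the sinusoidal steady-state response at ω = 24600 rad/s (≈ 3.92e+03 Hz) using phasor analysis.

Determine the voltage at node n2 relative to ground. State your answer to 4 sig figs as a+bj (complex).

39.76+0.000j V

Element admittances at ω=24600 rad/s:
  Y(C1) = 0.000+0.06322j S between n0,n3
  Y(R1) = 0.001019+0.000j S between n1,n6
  Y(R2) = 0.008547+0.000j S between n4,n6
  Y(R3) = 0.0001490+0.000j S between n4,n2
  I1: injects 0.00148 A into n0 (from n3)
  Y(R4) = 0.9259+0.000j S between n5,n3
  Y(R5) = 0.0003650+0.000j S between n2,n1
  Y(R6) = 0.0006711+0.000j S between n1,n4
  Y(R7) = 0.03067+0.000j S between n1,n0
  Y(R8) = 0.006667+0.000j S between n5,n2
  V1: constraint V(n5)−V(n0) = 42.7
Assemble and solve the 7×7 MNA system:
  V(n1)=0.6391+0.000j  V(n2)=39.76+0.000j  V(n3)=42.50-2.902j  V(n4)=4.007+0.000j  V(n5)=42.70+0.000j  V(n6)=3.648+0.000j
  i(V1)=-0.2045-2.687j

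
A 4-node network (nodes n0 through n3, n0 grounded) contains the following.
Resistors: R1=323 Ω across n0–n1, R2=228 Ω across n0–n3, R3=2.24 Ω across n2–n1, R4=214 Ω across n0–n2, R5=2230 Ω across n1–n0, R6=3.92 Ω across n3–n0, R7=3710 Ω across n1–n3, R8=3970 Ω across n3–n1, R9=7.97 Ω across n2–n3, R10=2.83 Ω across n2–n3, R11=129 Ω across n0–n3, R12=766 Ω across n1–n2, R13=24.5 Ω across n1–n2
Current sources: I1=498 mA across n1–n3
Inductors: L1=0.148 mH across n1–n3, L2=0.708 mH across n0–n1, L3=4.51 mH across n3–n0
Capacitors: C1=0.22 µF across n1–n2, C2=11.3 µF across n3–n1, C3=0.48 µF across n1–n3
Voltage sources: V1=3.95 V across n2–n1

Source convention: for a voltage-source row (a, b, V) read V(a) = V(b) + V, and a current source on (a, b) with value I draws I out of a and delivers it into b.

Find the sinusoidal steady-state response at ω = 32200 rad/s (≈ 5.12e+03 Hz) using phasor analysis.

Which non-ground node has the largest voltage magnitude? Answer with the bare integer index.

Element admittances at ω=32200 rad/s:
  Y(R1) = 0.003096+0.000j S between n0,n1
  Y(R2) = 0.004386+0.000j S between n0,n3
  I1: injects 0.498 A into n3 (from n1)
  Y(L1) = 0.000-0.2098j S between n1,n3
  Y(C1) = 0.000+0.007084j S between n1,n2
  Y(R3) = 0.4464+0.000j S between n2,n1
  Y(C2) = 0.000+0.3639j S between n3,n1
  Y(R4) = 0.004673+0.000j S between n0,n2
  Y(R5) = 0.0004484+0.000j S between n1,n0
  Y(R6) = 0.2551+0.000j S between n3,n0
  Y(R7) = 0.0002695+0.000j S between n1,n3
  Y(R8) = 0.0002519+0.000j S between n3,n1
  Y(L2) = 0.000-0.04386j S between n0,n1
  Y(C3) = 0.000+0.01546j S between n1,n3
  Y(R9) = 0.1255+0.000j S between n2,n3
  Y(R10) = 0.3534+0.000j S between n2,n3
  Y(L3) = 0.000-0.006886j S between n3,n0
  Y(R11) = 0.007752+0.000j S between n0,n3
  Y(R12) = 0.001305+0.000j S between n1,n2
  Y(R13) = 0.04082+0.000j S between n1,n2
  V1: constraint V(n2)−V(n1) = 3.95
Assemble and solve the 4×4 MNA system:
  V(n1)=-4.544+0.4316j  V(n2)=-0.5945+0.4316j  V(n3)=0.01937-0.7587j
  i(V1)=-1.633-0.6000j

1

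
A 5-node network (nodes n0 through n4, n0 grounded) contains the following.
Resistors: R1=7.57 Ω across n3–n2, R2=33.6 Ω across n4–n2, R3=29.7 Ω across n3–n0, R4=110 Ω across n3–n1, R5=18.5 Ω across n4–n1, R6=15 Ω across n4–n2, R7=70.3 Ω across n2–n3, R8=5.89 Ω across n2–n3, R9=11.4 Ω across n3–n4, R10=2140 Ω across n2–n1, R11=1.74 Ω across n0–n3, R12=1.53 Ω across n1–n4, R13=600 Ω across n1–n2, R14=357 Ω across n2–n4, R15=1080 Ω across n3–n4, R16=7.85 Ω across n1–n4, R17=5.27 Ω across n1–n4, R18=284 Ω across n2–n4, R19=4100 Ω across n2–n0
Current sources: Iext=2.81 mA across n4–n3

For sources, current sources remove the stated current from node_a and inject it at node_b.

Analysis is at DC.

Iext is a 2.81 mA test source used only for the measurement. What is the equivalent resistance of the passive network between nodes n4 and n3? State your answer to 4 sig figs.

R_eq = 5.669 Ω

MNA unknowns: 4 node voltages V₁..V_4
R1: Y=0.1321 on G[3,2]
R2: Y=0.02976 on G[4,2]
R3: Y=0.03367 on G[3,0]
R4: Y=0.009091 on G[3,1]
R5: Y=0.05405 on G[4,1]
R6: Y=0.06667 on G[4,2]
R7: Y=0.01422 on G[2,3]
R8: Y=0.1698 on G[2,3]
R9: Y=0.08772 on G[3,4]
R10: Y=0.0004673 on G[2,1]
R11: Y=0.5747 on G[0,3]
R12: Y=0.6536 on G[1,4]
R13: Y=0.001667 on G[1,2]
R14: Y=0.002801 on G[2,4]
R15: Y=0.0009259 on G[3,4]
R16: Y=0.1274 on G[1,4]
R17: Y=0.1898 on G[1,4]
R18: Y=0.003521 on G[2,4]
R19: Y=0.0002439 on G[2,0]
Iext: z[4]−=0.00281, z[3]+=0.00281
solve → V1=-0.01576, V2=-0.003964, V3=1.589e-06, V4=-0.01593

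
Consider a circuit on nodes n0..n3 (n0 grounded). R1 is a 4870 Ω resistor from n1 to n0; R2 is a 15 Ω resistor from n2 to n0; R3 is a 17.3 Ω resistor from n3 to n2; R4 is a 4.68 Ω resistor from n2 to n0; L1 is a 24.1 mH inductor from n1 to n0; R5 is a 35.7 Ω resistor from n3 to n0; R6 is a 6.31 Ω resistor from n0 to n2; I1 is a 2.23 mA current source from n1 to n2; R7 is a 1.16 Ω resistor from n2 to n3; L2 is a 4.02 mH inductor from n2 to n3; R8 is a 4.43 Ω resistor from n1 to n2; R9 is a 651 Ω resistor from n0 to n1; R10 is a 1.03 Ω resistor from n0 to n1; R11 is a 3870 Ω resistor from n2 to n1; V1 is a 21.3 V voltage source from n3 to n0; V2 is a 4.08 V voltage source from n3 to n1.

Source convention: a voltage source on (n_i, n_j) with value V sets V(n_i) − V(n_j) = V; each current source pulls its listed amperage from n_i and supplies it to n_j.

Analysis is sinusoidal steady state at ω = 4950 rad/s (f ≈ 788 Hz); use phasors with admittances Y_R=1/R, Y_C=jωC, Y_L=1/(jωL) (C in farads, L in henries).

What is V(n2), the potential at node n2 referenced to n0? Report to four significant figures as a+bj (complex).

Element admittances at ω=4950 rad/s:
  Y(R1) = 0.0002053+0.000j S between n1,n0
  Y(R2) = 0.06667+0.000j S between n2,n0
  Y(R3) = 0.05780+0.000j S between n3,n2
  Y(R4) = 0.2137+0.000j S between n2,n0
  Y(L1) = 0.000-0.008383j S between n1,n0
  Y(R5) = 0.02801+0.000j S between n3,n0
  Y(R6) = 0.1585+0.000j S between n0,n2
  I1: injects 0.00223 A into n2 (from n1)
  Y(R7) = 0.8621+0.000j S between n2,n3
  Y(L2) = 0.000-0.05025j S between n2,n3
  Y(R8) = 0.2257+0.000j S between n1,n2
  Y(R9) = 0.001536+0.000j S between n0,n1
  Y(R10) = 0.9709+0.000j S between n0,n1
  Y(R11) = 0.0002584+0.000j S between n2,n1
  V1: constraint V(n3)−V(n0) = 21.3
  V2: constraint V(n3)−V(n1) = 4.08
Assemble and solve the 5×5 MNA system:
  V(n1)=17.22+0.000j  V(n2)=14.83-0.2052j  V(n3)=21.30+0.000j
  i(V1)=-23.85+0.2344j  i(V2)=17.29-0.09796j

14.83-0.2052j V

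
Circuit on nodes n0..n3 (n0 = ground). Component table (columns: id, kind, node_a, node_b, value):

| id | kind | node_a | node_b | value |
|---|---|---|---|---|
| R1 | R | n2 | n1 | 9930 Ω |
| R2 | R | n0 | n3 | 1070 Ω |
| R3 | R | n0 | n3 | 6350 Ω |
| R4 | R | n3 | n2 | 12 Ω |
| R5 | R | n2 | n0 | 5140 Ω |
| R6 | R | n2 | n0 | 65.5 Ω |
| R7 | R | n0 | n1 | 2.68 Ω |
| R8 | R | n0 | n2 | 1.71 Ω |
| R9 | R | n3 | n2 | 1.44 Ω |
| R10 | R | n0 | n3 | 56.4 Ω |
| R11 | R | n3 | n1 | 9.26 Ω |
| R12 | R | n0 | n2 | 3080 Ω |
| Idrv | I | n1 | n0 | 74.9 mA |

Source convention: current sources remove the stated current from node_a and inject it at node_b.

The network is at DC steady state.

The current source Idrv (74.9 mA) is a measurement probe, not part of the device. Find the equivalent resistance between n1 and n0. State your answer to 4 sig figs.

R_eq = 2.192 Ω

MNA unknowns: 3 node voltages V₁..V_3
R1: Y=0.0001007 on G[2,1]
R2: Y=0.0009346 on G[0,3]
R3: Y=0.0001575 on G[0,3]
R4: Y=0.08333 on G[3,2]
R5: Y=0.0001946 on G[2,0]
R6: Y=0.01527 on G[2,0]
R7: Y=0.3731 on G[0,1]
R8: Y=0.5848 on G[0,2]
R9: Y=0.6944 on G[3,2]
R10: Y=0.01773 on G[0,3]
R11: Y=0.1080 on G[3,1]
R12: Y=0.0003247 on G[0,2]
Idrv: z[1]−=0.0749, z[0]+=0.0749
solve → V1=-0.1642, V2=-0.02151, V3=-0.03809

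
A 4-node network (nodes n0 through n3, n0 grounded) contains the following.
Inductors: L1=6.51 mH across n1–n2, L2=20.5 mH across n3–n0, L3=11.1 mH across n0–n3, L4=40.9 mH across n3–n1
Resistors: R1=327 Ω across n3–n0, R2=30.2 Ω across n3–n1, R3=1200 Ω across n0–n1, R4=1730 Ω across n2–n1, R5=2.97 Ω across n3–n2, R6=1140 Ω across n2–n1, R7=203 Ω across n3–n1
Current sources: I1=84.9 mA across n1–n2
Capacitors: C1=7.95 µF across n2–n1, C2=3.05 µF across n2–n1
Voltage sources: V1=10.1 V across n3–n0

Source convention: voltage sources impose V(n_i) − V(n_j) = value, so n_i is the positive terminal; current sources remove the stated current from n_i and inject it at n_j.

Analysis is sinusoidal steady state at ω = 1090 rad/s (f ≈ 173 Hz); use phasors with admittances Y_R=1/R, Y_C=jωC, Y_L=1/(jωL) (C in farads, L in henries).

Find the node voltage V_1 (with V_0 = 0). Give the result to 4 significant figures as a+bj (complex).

9.977-0.5377j V

Apply KCL at each of the 3 non-ground nodes and solve the resulting linear system.
Node n1: branches {L1, L4, I1, R2, R3, R4, C1, C2, R6, R7} → V_1 = 9.977-0.5377j
Node n2: branches {L1, I1, R4, R5, C1, C2, R6} → V_2 = 10.12+0.05391j
Node n3: branches {L2, R1, L3, L4, R2, R5, R7, V1} → V_3 = 10.10+0.000j
Source currents: i(V1)=-0.03920+1.287j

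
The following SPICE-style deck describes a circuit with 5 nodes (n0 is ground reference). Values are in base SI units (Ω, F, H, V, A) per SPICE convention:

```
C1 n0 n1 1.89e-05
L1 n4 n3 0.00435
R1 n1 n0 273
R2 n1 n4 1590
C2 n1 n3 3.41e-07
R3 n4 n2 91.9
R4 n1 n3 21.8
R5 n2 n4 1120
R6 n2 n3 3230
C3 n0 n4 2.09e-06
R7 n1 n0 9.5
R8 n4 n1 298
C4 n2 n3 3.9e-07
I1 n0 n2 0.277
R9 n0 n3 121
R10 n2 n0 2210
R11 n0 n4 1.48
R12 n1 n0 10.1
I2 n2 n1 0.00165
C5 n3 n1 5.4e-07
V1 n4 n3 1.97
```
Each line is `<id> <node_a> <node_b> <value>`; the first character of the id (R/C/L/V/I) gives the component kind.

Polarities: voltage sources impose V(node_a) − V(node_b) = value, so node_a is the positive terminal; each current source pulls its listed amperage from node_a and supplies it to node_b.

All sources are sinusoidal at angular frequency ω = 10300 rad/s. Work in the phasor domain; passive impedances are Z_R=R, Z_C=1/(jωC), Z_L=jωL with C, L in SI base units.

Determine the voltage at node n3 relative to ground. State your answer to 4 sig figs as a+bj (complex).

-1.475+0.01192j V

Element admittances at ω=10300 rad/s:
  Y(C1) = 0.000+0.1947j S between n0,n1
  Y(L1) = 0.000-0.02232j S between n4,n3
  Y(R1) = 0.003663+0.000j S between n1,n0
  Y(R2) = 0.0006289+0.000j S between n1,n4
  Y(C2) = 0.000+0.003512j S between n1,n3
  Y(R3) = 0.01088+0.000j S between n4,n2
  Y(R4) = 0.04587+0.000j S between n1,n3
  Y(R5) = 0.0008929+0.000j S between n2,n4
  Y(R6) = 0.0003096+0.000j S between n2,n3
  Y(C3) = 0.000+0.02153j S between n0,n4
  Y(R7) = 0.1053+0.000j S between n1,n0
  Y(R8) = 0.003356+0.000j S between n4,n1
  Y(C4) = 0.000+0.004017j S between n2,n3
  I1: injects 0.277 A into n2 (from n0)
  Y(R9) = 0.008264+0.000j S between n0,n3
  Y(R10) = 0.0004525+0.000j S between n2,n0
  Y(R11) = 0.6757+0.000j S between n0,n4
  Y(R12) = 0.09901+0.000j S between n1,n0
  I2: injects 0.00165 A into n1 (from n2)
  Y(C5) = 0.000+0.005562j S between n3,n1
  V1: constraint V(n4)−V(n3) = 1.97
Assemble and solve the 5×5 MNA system:
  V(n1)=-0.1772+0.09048j  V(n2)=20.17-6.924j  V(n3)=-1.475+0.01192j  V(n4)=0.4955+0.01192j
  i(V1)=-0.1055-0.05611j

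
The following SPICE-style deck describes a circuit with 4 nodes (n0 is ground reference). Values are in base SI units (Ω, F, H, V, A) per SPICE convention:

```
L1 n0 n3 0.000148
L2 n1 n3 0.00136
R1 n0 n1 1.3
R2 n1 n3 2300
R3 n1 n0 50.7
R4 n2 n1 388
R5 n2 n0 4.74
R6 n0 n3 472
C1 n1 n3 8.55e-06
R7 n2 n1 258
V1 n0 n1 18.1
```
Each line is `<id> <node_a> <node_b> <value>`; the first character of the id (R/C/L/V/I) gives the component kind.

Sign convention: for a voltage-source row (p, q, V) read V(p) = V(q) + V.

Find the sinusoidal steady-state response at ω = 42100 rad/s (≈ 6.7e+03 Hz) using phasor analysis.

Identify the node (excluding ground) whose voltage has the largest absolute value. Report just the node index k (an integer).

3

MNA unknowns: 3 node voltages V₁..V_3 plus 1 source current (V1)
L1: Y=0.000-0.1605j on G[0,3]
L2: Y=0.000-0.01747j on G[1,3]
R1: Y=0.7692+0.000j on G[0,1]
R2: Y=0.0004348+0.000j on G[1,3]
R3: Y=0.01972+0.000j on G[1,0]
R4: Y=0.002577+0.000j on G[2,1]
R5: Y=0.2110+0.000j on G[2,0]
R6: Y=0.002119+0.000j on G[0,3]
C1: Y=0.000+0.3600j on G[1,3]
R7: Y=0.003876+0.000j on G[2,1]
V1: row V0−V1=18.1, i_V1 at 0,1
solve → V1=-18.10+0.000j, V2=-0.5372+0.000j, V3=-34.06-0.4346j
aux → i_V1=-14.54+5.465j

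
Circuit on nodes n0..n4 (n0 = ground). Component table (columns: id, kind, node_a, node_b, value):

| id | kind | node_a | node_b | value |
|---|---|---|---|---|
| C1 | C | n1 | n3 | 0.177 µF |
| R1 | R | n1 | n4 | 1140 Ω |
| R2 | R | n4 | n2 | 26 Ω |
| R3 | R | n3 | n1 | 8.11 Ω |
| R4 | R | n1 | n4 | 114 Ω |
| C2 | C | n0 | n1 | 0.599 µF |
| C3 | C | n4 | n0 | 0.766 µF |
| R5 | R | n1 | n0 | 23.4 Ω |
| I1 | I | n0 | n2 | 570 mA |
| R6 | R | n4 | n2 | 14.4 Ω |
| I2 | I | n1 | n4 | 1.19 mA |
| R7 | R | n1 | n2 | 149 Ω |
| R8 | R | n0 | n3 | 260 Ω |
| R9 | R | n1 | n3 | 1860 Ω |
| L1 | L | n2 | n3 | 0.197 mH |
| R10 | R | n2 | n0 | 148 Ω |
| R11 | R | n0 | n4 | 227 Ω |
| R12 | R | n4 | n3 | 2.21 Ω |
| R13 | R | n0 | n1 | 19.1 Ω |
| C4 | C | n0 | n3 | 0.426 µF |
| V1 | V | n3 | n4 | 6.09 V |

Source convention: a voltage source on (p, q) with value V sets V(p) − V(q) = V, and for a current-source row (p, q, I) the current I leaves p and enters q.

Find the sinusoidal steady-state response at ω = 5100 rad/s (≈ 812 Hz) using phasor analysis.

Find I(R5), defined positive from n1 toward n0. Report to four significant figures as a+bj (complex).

MNA unknowns: 4 node voltages V₁..V_4 plus 1 source current (V1)
C1: Y=0.000+0.0009027j on G[1,3]
R1: Y=0.0008772+0.000j on G[1,4]
R2: Y=0.03846+0.000j on G[4,2]
R3: Y=0.1233+0.000j on G[3,1]
R4: Y=0.008772+0.000j on G[1,4]
C2: Y=0.000+0.003055j on G[0,1]
C3: Y=0.000+0.003907j on G[4,0]
R5: Y=0.04274+0.000j on G[1,0]
I1: z[0]−=0.57, z[2]+=0.57
R6: Y=0.06944+0.000j on G[4,2]
I2: z[1]−=0.00119, z[4]+=0.00119
R7: Y=0.006711+0.000j on G[1,2]
R8: Y=0.003846+0.000j on G[0,3]
R9: Y=0.0005376+0.000j on G[1,3]
L1: Y=0.000-0.9953j on G[2,3]
R10: Y=0.006757+0.000j on G[2,0]
R11: Y=0.004405+0.000j on G[0,4]
R12: Y=0.4525+0.000j on G[4,3]
R13: Y=0.05236+0.000j on G[0,1]
C4: Y=0.000+0.002173j on G[0,3]
V1: row V3−V4=6.09, i_V1 at 3,4
solve → V1=4.874-0.3632j, V2=8.590-0.6876j, V3=8.615-0.5194j, V4=2.525-0.5194j
aux → i_V1=-3.421+0.02422j

0.2083-0.01552j A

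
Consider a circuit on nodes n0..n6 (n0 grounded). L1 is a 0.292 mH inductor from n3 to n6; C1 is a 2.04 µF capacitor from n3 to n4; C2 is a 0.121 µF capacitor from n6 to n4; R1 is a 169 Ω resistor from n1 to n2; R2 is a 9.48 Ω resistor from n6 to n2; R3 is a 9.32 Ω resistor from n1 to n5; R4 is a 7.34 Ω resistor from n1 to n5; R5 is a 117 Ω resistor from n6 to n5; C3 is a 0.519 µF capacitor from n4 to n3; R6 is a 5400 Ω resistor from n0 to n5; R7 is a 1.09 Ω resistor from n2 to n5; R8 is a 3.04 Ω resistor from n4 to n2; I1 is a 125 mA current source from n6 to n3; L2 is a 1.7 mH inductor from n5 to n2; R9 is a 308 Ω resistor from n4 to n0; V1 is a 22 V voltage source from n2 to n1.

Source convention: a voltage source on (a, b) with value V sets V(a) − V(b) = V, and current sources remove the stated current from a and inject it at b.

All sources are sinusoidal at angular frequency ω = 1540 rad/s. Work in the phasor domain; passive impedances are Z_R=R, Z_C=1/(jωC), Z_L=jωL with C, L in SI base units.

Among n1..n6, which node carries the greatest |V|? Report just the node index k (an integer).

Element admittances at ω=1540 rad/s:
  Y(L1) = 0.000-2.224j S between n3,n6
  Y(C1) = 0.000+0.003142j S between n3,n4
  Y(C2) = 0.000+0.0001863j S between n6,n4
  Y(R1) = 0.005917+0.000j S between n1,n2
  Y(R2) = 0.1055+0.000j S between n6,n2
  Y(R3) = 0.1073+0.000j S between n1,n5
  Y(R4) = 0.1362+0.000j S between n1,n5
  Y(R5) = 0.008547+0.000j S between n6,n5
  Y(C3) = 0.000+0.0007993j S between n4,n3
  Y(R6) = 0.0001852+0.000j S between n0,n5
  Y(R7) = 0.9174+0.000j S between n2,n5
  Y(R8) = 0.3289+0.000j S between n4,n2
  I1: injects 0.125 A into n3 (from n6)
  Y(L2) = 0.000-0.3820j S between n5,n2
  Y(R9) = 0.003247+0.000j S between n4,n0
  V1: constraint V(n2)−V(n1) = 22
Assemble and solve the 7×7 MNA system:
  V(n1)=-21.77+0.07737j  V(n2)=0.2252+0.07737j  V(n3)=-0.08693+0.04335j  V(n4)=0.2233+0.07275j  V(n5)=-3.916-1.276j  V(n6)=-0.08638-0.01281j
  i(V1)=-4.479+0.3295j

1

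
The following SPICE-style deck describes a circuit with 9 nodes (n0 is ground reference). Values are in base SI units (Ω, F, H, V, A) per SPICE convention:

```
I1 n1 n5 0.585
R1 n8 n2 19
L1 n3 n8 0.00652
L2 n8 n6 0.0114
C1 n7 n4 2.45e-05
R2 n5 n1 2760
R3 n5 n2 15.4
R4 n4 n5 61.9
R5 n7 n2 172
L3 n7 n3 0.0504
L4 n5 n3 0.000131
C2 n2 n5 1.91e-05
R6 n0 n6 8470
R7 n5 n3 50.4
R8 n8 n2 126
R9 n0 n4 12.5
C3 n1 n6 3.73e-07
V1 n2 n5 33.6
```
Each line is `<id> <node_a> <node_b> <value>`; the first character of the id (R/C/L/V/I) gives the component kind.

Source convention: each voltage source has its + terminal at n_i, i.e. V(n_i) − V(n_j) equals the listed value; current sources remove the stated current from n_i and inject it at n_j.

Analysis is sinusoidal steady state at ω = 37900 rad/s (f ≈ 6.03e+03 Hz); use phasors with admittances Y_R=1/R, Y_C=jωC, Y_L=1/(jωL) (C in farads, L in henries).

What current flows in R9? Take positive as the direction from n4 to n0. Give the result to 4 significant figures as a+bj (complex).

0.003463+0.02883j A

Apply KCL at each of the 8 non-ground nodes and solve the resulting linear system.
Node n1: branches {I1, R2, C3} → V_1 = -24.08-203.2j
Node n2: branches {R1, R3, R5, C2, R8, V1} → V_2 = 24.88+1.434j
Node n3: branches {L1, L3, L4, R7} → V_3 = -8.225+1.447j
Node n4: branches {C1, R4, R9} → V_4 = 0.04328+0.3603j
Node n5: branches {I1, R2, R3, R4, L4, C2, R7, V1} → V_5 = -8.717+1.434j
Node n6: branches {L2, R6, C3} → V_6 = -29.33-244.2j
Node n7: branches {C1, R5, L3} → V_7 = 0.05565+0.2042j
Node n8: branches {R1, L1, L2, R8} → V_8 = 15.16+4.696j
Source currents: i(V1)=-2.915-24.13j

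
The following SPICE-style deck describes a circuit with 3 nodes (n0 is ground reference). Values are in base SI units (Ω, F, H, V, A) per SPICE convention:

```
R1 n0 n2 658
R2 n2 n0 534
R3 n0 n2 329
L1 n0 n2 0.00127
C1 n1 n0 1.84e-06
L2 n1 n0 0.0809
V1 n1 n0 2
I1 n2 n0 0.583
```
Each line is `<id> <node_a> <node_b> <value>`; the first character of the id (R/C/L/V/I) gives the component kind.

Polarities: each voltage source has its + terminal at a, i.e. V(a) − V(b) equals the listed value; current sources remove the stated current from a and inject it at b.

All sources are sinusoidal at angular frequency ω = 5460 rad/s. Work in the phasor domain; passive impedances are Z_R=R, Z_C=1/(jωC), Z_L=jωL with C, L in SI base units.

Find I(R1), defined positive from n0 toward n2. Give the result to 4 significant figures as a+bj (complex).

Apply KCL at each of the 2 non-ground nodes and solve the resulting linear system.
Node n1: branches {C1, L2, V1} → V_1 = 2.000+0.000j
Node n2: branches {R1, R2, R3, L1, I1} → V_2 = -0.1799-4.035j
Source currents: i(V1)=0.000-0.01556j

0.0002735+0.006132j A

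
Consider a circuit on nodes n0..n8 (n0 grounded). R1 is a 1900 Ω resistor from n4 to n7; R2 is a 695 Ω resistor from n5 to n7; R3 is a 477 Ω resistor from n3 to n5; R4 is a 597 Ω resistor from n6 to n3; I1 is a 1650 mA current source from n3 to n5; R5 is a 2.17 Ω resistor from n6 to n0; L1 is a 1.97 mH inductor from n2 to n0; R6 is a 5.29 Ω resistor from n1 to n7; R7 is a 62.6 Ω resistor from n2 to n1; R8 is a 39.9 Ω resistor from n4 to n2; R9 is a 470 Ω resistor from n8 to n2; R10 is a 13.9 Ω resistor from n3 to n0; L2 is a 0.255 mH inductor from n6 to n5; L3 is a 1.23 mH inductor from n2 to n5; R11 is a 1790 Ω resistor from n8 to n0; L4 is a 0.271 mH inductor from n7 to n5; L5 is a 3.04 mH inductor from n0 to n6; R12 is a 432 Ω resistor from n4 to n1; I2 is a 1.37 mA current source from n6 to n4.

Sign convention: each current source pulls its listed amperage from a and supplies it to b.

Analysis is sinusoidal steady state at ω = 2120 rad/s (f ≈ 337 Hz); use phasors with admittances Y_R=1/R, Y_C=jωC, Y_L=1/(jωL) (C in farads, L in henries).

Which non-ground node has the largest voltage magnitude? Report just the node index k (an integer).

3

Element admittances at ω=2120 rad/s:
  Y(R1) = 0.0005263+0.000j S between n4,n7
  Y(R2) = 0.001439+0.000j S between n5,n7
  Y(R3) = 0.002096+0.000j S between n3,n5
  Y(R4) = 0.001675+0.000j S between n6,n3
  I1: injects 1.65 A into n5 (from n3)
  Y(R5) = 0.4608+0.000j S between n6,n0
  Y(L1) = 0.000-0.2394j S between n2,n0
  Y(R6) = 0.1890+0.000j S between n1,n7
  Y(R7) = 0.01597+0.000j S between n2,n1
  Y(R8) = 0.02506+0.000j S between n4,n2
  Y(R9) = 0.002128+0.000j S between n8,n2
  Y(R10) = 0.07194+0.000j S between n3,n0
  Y(L2) = 0.000-1.850j S between n6,n5
  Y(L3) = 0.000-0.3835j S between n2,n5
  Y(R11) = 0.0005587+0.000j S between n8,n0
  Y(L4) = 0.000-1.741j S between n7,n5
  Y(L5) = 0.000-0.1552j S between n0,n6
  Y(R12) = 0.002315+0.000j S between n4,n1
  I2: injects 0.00137 A into n4 (from n6)
Assemble and solve the 8×8 MNA system:
  V(n1)=2.012+2.012j  V(n2)=1.258+1.309j  V(n3)=-21.69+0.08858j  V(n4)=1.385+1.382j  V(n5)=2.076+2.087j  V(n6)=2.236+1.391j  V(n7)=2.083+2.079j  V(n8)=0.9962+1.036j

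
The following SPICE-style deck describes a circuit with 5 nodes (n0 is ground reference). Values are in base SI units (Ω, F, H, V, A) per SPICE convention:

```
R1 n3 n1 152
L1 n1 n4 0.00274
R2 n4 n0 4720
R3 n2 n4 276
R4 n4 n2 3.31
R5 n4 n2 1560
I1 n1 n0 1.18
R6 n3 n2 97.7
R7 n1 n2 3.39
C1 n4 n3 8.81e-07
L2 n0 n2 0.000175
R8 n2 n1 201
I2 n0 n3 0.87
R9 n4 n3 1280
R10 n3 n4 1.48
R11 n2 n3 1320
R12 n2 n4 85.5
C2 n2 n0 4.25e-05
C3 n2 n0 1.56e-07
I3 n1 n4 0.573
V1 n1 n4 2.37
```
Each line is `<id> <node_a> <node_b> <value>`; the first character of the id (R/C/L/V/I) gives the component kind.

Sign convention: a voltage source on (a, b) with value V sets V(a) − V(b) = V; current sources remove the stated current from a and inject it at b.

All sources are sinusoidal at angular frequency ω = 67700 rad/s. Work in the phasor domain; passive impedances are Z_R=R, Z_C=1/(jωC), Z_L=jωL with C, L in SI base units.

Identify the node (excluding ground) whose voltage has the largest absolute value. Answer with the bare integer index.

4

Element admittances at ω=67700 rad/s:
  Y(R1) = 0.006579+0.000j S between n3,n1
  Y(L1) = 0.000-0.005391j S between n1,n4
  Y(R2) = 0.0002119+0.000j S between n4,n0
  Y(R3) = 0.003623+0.000j S between n2,n4
  Y(R4) = 0.3021+0.000j S between n4,n2
  Y(R5) = 0.0006410+0.000j S between n4,n2
  I1: injects 1.18 A into n0 (from n1)
  Y(R6) = 0.01024+0.000j S between n3,n2
  Y(R7) = 0.2950+0.000j S between n1,n2
  Y(C1) = 0.000+0.05964j S between n4,n3
  Y(L2) = 0.000-0.08441j S between n0,n2
  Y(R8) = 0.004975+0.000j S between n2,n1
  I2: injects 0.87 A into n3 (from n0)
  Y(R9) = 0.0007813+0.000j S between n4,n3
  Y(R10) = 0.6757+0.000j S between n3,n4
  Y(R11) = 0.0007576+0.000j S between n2,n3
  Y(R12) = 0.01170+0.000j S between n2,n4
  Y(C2) = 0.000+2.877j S between n2,n0
  Y(C3) = 0.000+0.01056j S between n2,n0
  I3: injects 0.573 A into n4 (from n1)
  V1: constraint V(n1)−V(n4) = 2.37
Assemble and solve the 5×5 MNA system:
  V(n1)=0.7250+0.1124j  V(n2)=-8.491e-06+0.1105j  V(n3)=-0.3525+0.001252j  V(n4)=-1.645+0.1124j
  i(V1)=-1.978+0.01147j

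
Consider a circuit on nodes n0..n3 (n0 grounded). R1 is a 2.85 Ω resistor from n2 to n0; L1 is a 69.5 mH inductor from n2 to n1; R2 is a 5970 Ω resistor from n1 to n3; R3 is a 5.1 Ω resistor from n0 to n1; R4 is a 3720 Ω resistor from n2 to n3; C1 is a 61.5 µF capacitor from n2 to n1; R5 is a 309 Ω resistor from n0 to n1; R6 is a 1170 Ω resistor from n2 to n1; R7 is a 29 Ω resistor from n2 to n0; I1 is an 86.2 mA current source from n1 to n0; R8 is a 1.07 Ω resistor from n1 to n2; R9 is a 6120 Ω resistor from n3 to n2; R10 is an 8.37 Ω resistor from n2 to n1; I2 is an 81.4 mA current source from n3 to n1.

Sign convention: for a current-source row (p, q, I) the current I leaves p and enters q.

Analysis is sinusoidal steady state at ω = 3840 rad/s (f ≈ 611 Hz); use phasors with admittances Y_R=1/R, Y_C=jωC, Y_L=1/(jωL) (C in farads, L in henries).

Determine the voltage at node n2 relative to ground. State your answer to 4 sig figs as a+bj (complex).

Element admittances at ω=3840 rad/s:
  Y(R1) = 0.3509+0.000j S between n2,n0
  Y(L1) = 0.000-0.003747j S between n2,n1
  Y(R2) = 0.0001675+0.000j S between n1,n3
  Y(R3) = 0.1961+0.000j S between n0,n1
  Y(R4) = 0.0002688+0.000j S between n2,n3
  Y(C1) = 0.000+0.2362j S between n2,n1
  Y(R5) = 0.003236+0.000j S between n0,n1
  Y(R6) = 0.0008547+0.000j S between n2,n1
  Y(R7) = 0.03448+0.000j S between n2,n0
  I1: injects 0.0862 A into n0 (from n1)
  Y(R8) = 0.9346+0.000j S between n1,n2
  Y(R9) = 0.0001634+0.000j S between n3,n2
  Y(R10) = 0.1195+0.000j S between n2,n1
  I2: injects 0.0814 A into n1 (from n3)
Assemble and solve the 3×3 MNA system:
  V(n1)=-0.1464-0.0001939j  V(n2)=-0.1479+0.0001003j  V(n3)=-135.9+1.812e-05j

-0.1479+0.0001003j V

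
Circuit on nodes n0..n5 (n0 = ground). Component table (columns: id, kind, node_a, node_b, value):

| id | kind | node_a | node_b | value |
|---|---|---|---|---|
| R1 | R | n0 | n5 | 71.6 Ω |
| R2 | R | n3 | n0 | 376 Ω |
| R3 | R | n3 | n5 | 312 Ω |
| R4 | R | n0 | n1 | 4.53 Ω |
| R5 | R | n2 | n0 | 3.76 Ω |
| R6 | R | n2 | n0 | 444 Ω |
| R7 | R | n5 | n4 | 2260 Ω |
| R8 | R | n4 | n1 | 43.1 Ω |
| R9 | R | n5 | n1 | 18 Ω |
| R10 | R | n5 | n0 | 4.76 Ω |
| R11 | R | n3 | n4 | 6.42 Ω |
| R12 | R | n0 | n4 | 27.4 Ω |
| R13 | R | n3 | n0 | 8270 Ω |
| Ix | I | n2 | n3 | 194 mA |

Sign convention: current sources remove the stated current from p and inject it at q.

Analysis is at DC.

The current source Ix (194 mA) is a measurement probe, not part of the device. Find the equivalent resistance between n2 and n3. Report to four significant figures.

R_eq = 24.45 Ω

Apply KCL at each of the 5 non-ground nodes and solve the resulting linear system.
Node n1: branches {R4, R8, R9} → V_1 = 0.2449
Node n2: branches {R5, R6, Ix} → V_2 = -0.7233
Node n3: branches {R2, R3, R11, R13, Ix} → V_3 = 4.019
Node n4: branches {R7, R8, R11, R12} → V_4 = 2.926
Node n5: branches {R1, R3, R7, R9, R10} → V_5 = 0.09808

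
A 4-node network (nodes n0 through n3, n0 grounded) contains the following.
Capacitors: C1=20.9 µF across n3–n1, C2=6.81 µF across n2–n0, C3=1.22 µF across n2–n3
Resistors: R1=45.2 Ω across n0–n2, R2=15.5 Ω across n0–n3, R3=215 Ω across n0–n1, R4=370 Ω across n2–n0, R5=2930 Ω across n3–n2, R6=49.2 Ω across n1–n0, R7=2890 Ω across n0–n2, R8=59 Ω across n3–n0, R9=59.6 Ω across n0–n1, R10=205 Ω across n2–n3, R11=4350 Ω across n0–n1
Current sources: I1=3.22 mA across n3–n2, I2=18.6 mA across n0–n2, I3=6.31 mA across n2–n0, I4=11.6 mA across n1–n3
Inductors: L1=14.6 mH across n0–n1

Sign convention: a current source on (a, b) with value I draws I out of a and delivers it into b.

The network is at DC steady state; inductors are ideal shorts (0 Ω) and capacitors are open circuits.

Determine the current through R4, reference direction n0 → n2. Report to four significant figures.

Element admittances at DC:
  Y(C1) = 0.000 S between n3,n1
  Y(R1) = 0.02212 S between n0,n2
  Y(R2) = 0.06452 S between n0,n3
  Y(C2) = 0.000 S between n2,n0
  Y(R3) = 0.004651 S between n0,n1
  Y(R4) = 0.002703 S between n2,n0
  Y(R5) = 0.0003413 S between n3,n2
  I1: injects 0.00322 A into n2 (from n3)
  Y(R6) = 0.02033 S between n1,n0
  I2: injects 0.0186 A into n2 (from n0)
  Y(C3) = 0.000 S between n2,n3
  Y(R7) = 0.0003460 S between n0,n2
  Y(R8) = 0.01695 S between n3,n0
  L1: short n0↔n1 (DC inductor)
  Y(R9) = 0.01678 S between n0,n1
  Y(R10) = 0.004878 S between n2,n3
  Y(R11) = 0.0002299 S between n0,n1
  I3: injects 0.00631 A into n0 (from n2)
  I4: injects 0.0116 A into n3 (from n1)
Assemble and solve the 4×4 MNA system:
  V(n1)=0.000  V(n2)=0.5324  V(n3)=0.1287
  i(L1)=0.01160

-0.001439 A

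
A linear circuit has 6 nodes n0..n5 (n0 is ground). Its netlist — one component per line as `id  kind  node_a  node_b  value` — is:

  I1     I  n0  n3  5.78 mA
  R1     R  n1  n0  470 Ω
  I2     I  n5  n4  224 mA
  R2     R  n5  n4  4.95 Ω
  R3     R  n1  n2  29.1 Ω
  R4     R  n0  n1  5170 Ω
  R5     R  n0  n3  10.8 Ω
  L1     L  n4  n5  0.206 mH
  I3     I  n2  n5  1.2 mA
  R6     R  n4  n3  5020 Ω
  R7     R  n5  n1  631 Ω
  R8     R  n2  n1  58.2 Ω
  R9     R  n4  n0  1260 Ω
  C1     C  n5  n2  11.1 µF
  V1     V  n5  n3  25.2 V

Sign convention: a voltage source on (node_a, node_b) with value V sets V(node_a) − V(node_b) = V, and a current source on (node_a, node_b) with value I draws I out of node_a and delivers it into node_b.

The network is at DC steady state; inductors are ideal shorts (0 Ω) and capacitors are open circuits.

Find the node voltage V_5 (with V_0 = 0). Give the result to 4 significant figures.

MNA unknowns: 5 node voltages V₁..V_5 plus 2 source currents (L1, V1)
I1: z[0]−=0.00578, z[3]+=0.00578
R1: Y=0.002128 on G[1,0]
I2: z[5]−=0.224, z[4]+=0.224
R2: Y=0.2020 on G[5,4]
R3: Y=0.03436 on G[1,2]
R4: Y=0.0001934 on G[0,1]
R5: Y=0.09259 on G[0,3]
L1: row V4−V5=0, i_L1 at 4,5
I3: z[2]−=0.0012, z[5]+=0.0012
R6: Y=0.0001992 on G[4,3]
R7: Y=0.001585 on G[5,1]
R8: Y=0.01718 on G[2,1]
R9: Y=0.0007937 on G[4,0]
C1: Y=0.000 on G[5,2]
V1: row V5−V3=25.2, i_V1 at 5,3
solve → V1=9.757, V2=9.734, V3=-0.3948, V4=24.81, V5=24.81
aux → i_L1=0.1993, i_V1=-0.04735

24.81 V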